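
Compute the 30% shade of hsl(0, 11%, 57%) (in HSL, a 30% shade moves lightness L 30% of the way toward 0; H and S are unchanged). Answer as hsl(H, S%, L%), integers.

hsl(0, 11%, 40%)

L moves 30% from 57 toward 0: 57 − 17.1 = 39.9 → 40.
H and S are unchanged.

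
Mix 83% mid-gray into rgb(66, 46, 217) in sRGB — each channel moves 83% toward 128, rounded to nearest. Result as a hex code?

#75728F

Lerp each channel 83% toward 128:
  R: 66 + 0.83×(128−66) = 66 + 51.46 = 117.46 → 117
  G: 46 + 68.06 = 114.06 → 114
  B: 217 + 0.83×(128−217) = 217 − 73.87 = 143.13 → 143
rgb(117, 114, 143) = #75728F.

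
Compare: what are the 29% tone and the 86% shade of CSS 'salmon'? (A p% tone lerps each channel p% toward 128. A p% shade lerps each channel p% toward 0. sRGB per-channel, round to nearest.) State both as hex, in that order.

#d78076, #231210

CSS salmon is rgb(250, 128, 114).
29% tone:
  R: 250 − 35.38 = 214.62 → 215
  G: 128 + 0 = 128 → 128
  B: 114 + 0.29×(128−114) = 114 + 4.06 = 118.06 → 118
  → #d78076
86% shade:
  R: 250 + 0.86×(0−250) = 250 − 215 = 35 → 35
  G: 128 + 0.86×(0−128) = 128 − 110.08 = 17.92 → 18
  B: 114 − 98.04 = 15.96 → 16
  → #231210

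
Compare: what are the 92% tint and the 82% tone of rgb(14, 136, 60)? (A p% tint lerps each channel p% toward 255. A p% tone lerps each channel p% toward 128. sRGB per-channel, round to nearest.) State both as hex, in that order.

92% tint:
  R: 14 + 221.72 = 235.72 → 236
  G: 136 + 0.92×(255−136) = 136 + 109.48 = 245.48 → 245
  B: 60 + 179.4 = 239.4 → 239
  → #ecf5ef
82% tone:
  R: 14 + 93.48 = 107.48 → 107
  G: 136 − 6.56 = 129.44 → 129
  B: 60 + 0.82×(128−60) = 60 + 55.76 = 115.76 → 116
  → #6b8174

#ecf5ef, #6b8174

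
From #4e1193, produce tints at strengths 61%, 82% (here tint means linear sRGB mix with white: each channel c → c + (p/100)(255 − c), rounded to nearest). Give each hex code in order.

#baa2d5, #dfd4ec

#4e1193 is rgb(78, 17, 147).
61%: (78 + 107.97 = 185.97→186, 17 + 145.18 = 162.18→162, 147 + 65.88 = 212.88→213) → #baa2d5
82%: (78 + 145.14 = 223.14→223, 17 + 195.16 = 212.16→212, 147 + 88.56 = 235.56→236) → #dfd4ec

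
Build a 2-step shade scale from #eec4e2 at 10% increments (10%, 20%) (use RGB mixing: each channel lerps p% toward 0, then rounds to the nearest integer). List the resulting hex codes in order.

#d6b0cb, #be9db5

#eec4e2 is rgb(238, 196, 226).
10%: (238 − 23.8 = 214.2→214, 196 − 19.6 = 176.4→176, 226 − 22.6 = 203.4→203) → #d6b0cb
20%: (238 − 47.6 = 190.4→190, 196 − 39.2 = 156.8→157, 226 − 45.2 = 180.8→181) → #be9db5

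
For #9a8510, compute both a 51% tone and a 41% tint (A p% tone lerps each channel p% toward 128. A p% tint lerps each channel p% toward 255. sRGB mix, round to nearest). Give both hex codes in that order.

#9a8510 is rgb(154, 133, 16).
51% tone:
  R: 154 + 0.51×(128−154) = 154 − 13.26 = 140.74 → 141
  G: 133 + 0.51×(128−133) = 133 − 2.55 = 130.45 → 130
  B: 16 + 57.12 = 73.12 → 73
  → #8d8249
41% tint:
  R: 154 + 41.41 = 195.41 → 195
  G: 133 + 0.41×(255−133) = 133 + 50.02 = 183.02 → 183
  B: 16 + 0.41×(255−16) = 16 + 97.99 = 113.99 → 114
  → #c3b772

#8d8249, #c3b772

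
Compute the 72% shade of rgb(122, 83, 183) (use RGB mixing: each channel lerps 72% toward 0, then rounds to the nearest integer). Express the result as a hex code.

Lerp each channel 72% toward 0:
  R: 122 + 0.72×(0−122) = 122 − 87.84 = 34.16 → 34
  G: 83 − 59.76 = 23.24 → 23
  B: 183 + 0.72×(0−183) = 183 − 131.76 = 51.24 → 51
rgb(34, 23, 51) = #221733.

#221733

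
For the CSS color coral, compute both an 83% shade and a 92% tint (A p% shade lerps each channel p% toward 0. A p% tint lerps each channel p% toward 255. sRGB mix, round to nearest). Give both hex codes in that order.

#2b160e, #fff5f1

CSS coral is rgb(255, 127, 80).
83% shade:
  R: 255 + 0.83×(0−255) = 255 − 211.65 = 43.35 → 43
  G: 127 + 0.83×(0−127) = 127 − 105.41 = 21.59 → 22
  B: 80 + 0.83×(0−80) = 80 − 66.4 = 13.6 → 14
  → #2b160e
92% tint:
  R: 255 + 0 = 255 → 255
  G: 127 + 0.92×(255−127) = 127 + 117.76 = 244.76 → 245
  B: 80 + 0.92×(255−80) = 80 + 161 = 241 → 241
  → #fff5f1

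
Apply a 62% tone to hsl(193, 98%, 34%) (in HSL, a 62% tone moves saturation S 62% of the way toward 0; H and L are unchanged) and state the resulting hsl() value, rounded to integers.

hsl(193, 37%, 34%)

S moves 62% from 98 toward 0: 98 − 60.76 = 37.24 → 37.
H and L are unchanged.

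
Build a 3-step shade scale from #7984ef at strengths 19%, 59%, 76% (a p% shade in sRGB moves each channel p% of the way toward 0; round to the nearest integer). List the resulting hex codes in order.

#626bc2, #323662, #1d2039

#7984ef is rgb(121, 132, 239).
19%: (121 − 22.99 = 98.01→98, 132 − 25.08 = 106.92→107, 239 − 45.41 = 193.59→194) → #626bc2
59%: (121 − 71.39 = 49.61→50, 132 − 77.88 = 54.12→54, 239 − 141.01 = 97.99→98) → #323662
76%: (121 − 91.96 = 29.04→29, 132 − 100.32 = 31.68→32, 239 − 181.64 = 57.36→57) → #1d2039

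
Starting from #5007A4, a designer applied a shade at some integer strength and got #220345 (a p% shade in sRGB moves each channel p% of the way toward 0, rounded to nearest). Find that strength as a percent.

58%

#5007A4 is rgb(80, 7, 164); #220345 is rgb(34, 3, 69).
On the B channel (widest range): 69 ≈ 164 + (p/100)(0 − 164), so p ≈ 100×(69 − 164)/(0 − 164) = -9500/-164 = 57.93.
p = 58 reproduces all three channels after rounding.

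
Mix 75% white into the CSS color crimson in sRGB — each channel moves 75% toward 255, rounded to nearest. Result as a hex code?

#F6C4CE

CSS crimson is rgb(220, 20, 60).
Per channel, c → c + 0.75(255 − c):
  R: 220 + 0.75×(255−220) = 220 + 26.25 = 246.25 → 246
  G: 20 + 176.25 = 196.25 → 196
  B: 60 + 0.75×(255−60) = 60 + 146.25 = 206.25 → 206
rgb(246, 196, 206) = #F6C4CE.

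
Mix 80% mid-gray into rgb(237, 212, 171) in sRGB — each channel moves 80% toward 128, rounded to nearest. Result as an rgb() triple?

Per channel, c → c + 0.8(128 − c):
  R: 237 + 0.8×(128−237) = 237 − 87.2 = 149.8 → 150
  G: 212 + 0.8×(128−212) = 212 − 67.2 = 144.8 → 145
  B: 171 + 0.8×(128−171) = 171 − 34.4 = 136.6 → 137

rgb(150, 145, 137)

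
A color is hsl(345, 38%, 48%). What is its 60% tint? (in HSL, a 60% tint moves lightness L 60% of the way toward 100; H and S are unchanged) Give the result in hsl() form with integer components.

hsl(345, 38%, 79%)

L moves 60% from 48 toward 100: 48 + 31.2 = 79.2 → 79.
H and S are unchanged.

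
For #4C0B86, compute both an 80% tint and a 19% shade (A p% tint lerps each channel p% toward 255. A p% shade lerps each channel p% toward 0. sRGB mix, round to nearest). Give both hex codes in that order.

#DBCEE7, #3E096D

#4C0B86 is rgb(76, 11, 134).
80% tint:
  R: 76 + 143.2 = 219.2 → 219
  G: 11 + 0.8×(255−11) = 11 + 195.2 = 206.2 → 206
  B: 134 + 0.8×(255−134) = 134 + 96.8 = 230.8 → 231
  → #DBCEE7
19% shade:
  R: 76 + 0.19×(0−76) = 76 − 14.44 = 61.56 → 62
  G: 11 + 0.19×(0−11) = 11 − 2.09 = 8.91 → 9
  B: 134 − 25.46 = 108.54 → 109
  → #3E096D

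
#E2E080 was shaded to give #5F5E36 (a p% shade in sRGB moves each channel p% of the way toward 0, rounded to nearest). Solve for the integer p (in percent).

58%

#E2E080 is rgb(226, 224, 128); #5F5E36 is rgb(95, 94, 54).
On the R channel (widest range): 95 ≈ 226 + (p/100)(0 − 226), so p ≈ 100×(95 − 226)/(0 − 226) = -13100/-226 = 57.96.
p = 58 reproduces all three channels after rounding.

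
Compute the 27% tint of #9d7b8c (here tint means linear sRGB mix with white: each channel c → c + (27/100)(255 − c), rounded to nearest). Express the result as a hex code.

#b79fab

#9d7b8c is rgb(157, 123, 140).
Lerp each channel 27% toward 255:
  R: 157 + 0.27×(255−157) = 157 + 26.46 = 183.46 → 183
  G: 123 + 35.64 = 158.64 → 159
  B: 140 + 0.27×(255−140) = 140 + 31.05 = 171.05 → 171
rgb(183, 159, 171) = #b79fab.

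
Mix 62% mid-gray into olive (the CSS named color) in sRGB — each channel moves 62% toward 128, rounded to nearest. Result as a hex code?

#80804F

CSS olive is rgb(128, 128, 0).
Per channel, c → c + 0.62(128 − c):
  R: 128 + 0 = 128 → 128
  G: 128 + 0.62×(128−128) = 128 + 0 = 128 → 128
  B: 0 + 0.62×(128−0) = 0 + 79.36 = 79.36 → 79
rgb(128, 128, 79) = #80804F.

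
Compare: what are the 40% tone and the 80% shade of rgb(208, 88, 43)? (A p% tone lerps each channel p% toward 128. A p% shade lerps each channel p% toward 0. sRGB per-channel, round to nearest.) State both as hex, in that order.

40% tone:
  R: 208 − 32 = 176 → 176
  G: 88 + 0.4×(128−88) = 88 + 16 = 104 → 104
  B: 43 + 34 = 77 → 77
  → #b0684d
80% shade:
  R: 208 + 0.8×(0−208) = 208 − 166.4 = 41.6 → 42
  G: 88 + 0.8×(0−88) = 88 − 70.4 = 17.6 → 18
  B: 43 − 34.4 = 8.6 → 9
  → #2a1209

#b0684d, #2a1209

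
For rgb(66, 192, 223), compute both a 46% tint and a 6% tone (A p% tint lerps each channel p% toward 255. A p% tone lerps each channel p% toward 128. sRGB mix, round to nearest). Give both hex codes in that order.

#99ddee, #46bcd9

46% tint:
  R: 66 + 0.46×(255−66) = 66 + 86.94 = 152.94 → 153
  G: 192 + 0.46×(255−192) = 192 + 28.98 = 220.98 → 221
  B: 223 + 14.72 = 237.72 → 238
  → #99ddee
6% tone:
  R: 66 + 3.72 = 69.72 → 70
  G: 192 − 3.84 = 188.16 → 188
  B: 223 − 5.7 = 217.3 → 217
  → #46bcd9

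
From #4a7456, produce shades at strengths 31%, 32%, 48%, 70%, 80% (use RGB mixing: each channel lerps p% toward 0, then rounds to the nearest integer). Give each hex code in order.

#33503b, #324f3a, #263c2d, #16231a, #0f1711

#4a7456 is rgb(74, 116, 86).
31%: (74 − 22.94 = 51.06→51, 116 − 35.96 = 80.04→80, 86 − 26.66 = 59.34→59) → #33503b
32%: (74 − 23.68 = 50.32→50, 116 − 37.12 = 78.88→79, 86 − 27.52 = 58.48→58) → #324f3a
48%: (74 − 35.52 = 38.48→38, 116 − 55.68 = 60.32→60, 86 − 41.28 = 44.72→45) → #263c2d
70%: (74 − 51.8 = 22.2→22, 116 − 81.2 = 34.8→35, 86 − 60.2 = 25.8→26) → #16231a
80%: (74 − 59.2 = 14.8→15, 116 − 92.8 = 23.2→23, 86 − 68.8 = 17.2→17) → #0f1711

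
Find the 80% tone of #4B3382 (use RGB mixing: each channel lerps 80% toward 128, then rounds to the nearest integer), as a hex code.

#757180

#4B3382 is rgb(75, 51, 130).
Per channel, c → c + 0.8(128 − c):
  R: 75 + 0.8×(128−75) = 75 + 42.4 = 117.4 → 117
  G: 51 + 0.8×(128−51) = 51 + 61.6 = 112.6 → 113
  B: 130 + 0.8×(128−130) = 130 − 1.6 = 128.4 → 128
rgb(117, 113, 128) = #757180.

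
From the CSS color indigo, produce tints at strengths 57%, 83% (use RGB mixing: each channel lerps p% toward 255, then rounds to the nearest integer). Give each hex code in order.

#B291C9, #E0D4EA

CSS indigo is rgb(75, 0, 130).
57%: (75 + 102.6 = 177.6→178, 0 + 145.35 = 145.35→145, 130 + 71.25 = 201.25→201) → #B291C9
83%: (75 + 149.4 = 224.4→224, 0 + 211.65 = 211.65→212, 130 + 103.75 = 233.75→234) → #E0D4EA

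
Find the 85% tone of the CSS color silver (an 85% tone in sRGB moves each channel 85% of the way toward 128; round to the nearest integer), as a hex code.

#8A8A8A

CSS silver is rgb(192, 192, 192).
Per channel, c → c + 0.85(128 − c):
  R: 192 + 0.85×(128−192) = 192 − 54.4 = 137.6 → 138
  G: 192 − 54.4 = 137.6 → 138
  B: 192 + 0.85×(128−192) = 192 − 54.4 = 137.6 → 138
rgb(138, 138, 138) = #8A8A8A.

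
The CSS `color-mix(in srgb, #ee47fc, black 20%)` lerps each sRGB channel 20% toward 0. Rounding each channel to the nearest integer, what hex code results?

#ee47fc is rgb(238, 71, 252).
Per channel, c → c + 0.2(0 − c):
  R: 238 − 47.6 = 190.4 → 190
  G: 71 + 0.2×(0−71) = 71 − 14.2 = 56.8 → 57
  B: 252 + 0.2×(0−252) = 252 − 50.4 = 201.6 → 202
rgb(190, 57, 202) = #be39ca.

#be39ca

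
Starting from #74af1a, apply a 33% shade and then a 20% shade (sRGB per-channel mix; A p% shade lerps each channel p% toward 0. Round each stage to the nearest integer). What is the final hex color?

#74af1a is rgb(116, 175, 26).
Per channel, c → c + 0.33(0 − c):
  R: 116 − 38.28 = 77.72 → 78
  G: 175 − 57.75 = 117.25 → 117
  B: 26 + 0.33×(0−26) = 26 − 8.58 = 17.42 → 17
After the shade: rgb(78, 117, 17) = #4e7511.
Lerp each channel 20% toward 0:
  R: 78 + 0.2×(0−78) = 78 − 15.6 = 62.4 → 62
  G: 117 − 23.4 = 93.6 → 94
  B: 17 + 0.2×(0−17) = 17 − 3.4 = 13.6 → 14
rgb(62, 94, 14) = #3e5e0e.

#3e5e0e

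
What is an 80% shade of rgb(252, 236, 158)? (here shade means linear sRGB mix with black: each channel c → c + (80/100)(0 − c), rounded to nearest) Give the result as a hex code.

#322F20

Lerp each channel 80% toward 0:
  R: 252 + 0.8×(0−252) = 252 − 201.6 = 50.4 → 50
  G: 236 + 0.8×(0−236) = 236 − 188.8 = 47.2 → 47
  B: 158 + 0.8×(0−158) = 158 − 126.4 = 31.6 → 32
rgb(50, 47, 32) = #322F20.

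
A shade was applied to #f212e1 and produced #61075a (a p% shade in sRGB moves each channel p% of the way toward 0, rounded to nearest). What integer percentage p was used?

60%

#f212e1 is rgb(242, 18, 225); #61075a is rgb(97, 7, 90).
On the R channel (widest range): 97 ≈ 242 + (p/100)(0 − 242), so p ≈ 100×(97 − 242)/(0 − 242) = -14500/-242 = 59.92.
p = 60 reproduces all three channels after rounding.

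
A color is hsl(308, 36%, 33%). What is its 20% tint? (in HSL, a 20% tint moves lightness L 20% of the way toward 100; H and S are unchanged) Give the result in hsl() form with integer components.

L moves 20% from 33 toward 100: 33 + 13.4 = 46.4 → 46.
H and S are unchanged.

hsl(308, 36%, 46%)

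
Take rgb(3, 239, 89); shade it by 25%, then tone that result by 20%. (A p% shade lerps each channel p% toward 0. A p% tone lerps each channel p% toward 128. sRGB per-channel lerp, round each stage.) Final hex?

Lerp each channel 25% toward 0:
  R: 3 + 0.25×(0−3) = 3 − 0.75 = 2.25 → 2
  G: 239 − 59.75 = 179.25 → 179
  B: 89 − 22.25 = 66.75 → 67
After the shade: rgb(2, 179, 67) = #02b343.
Per channel, c → c + 0.2(128 − c):
  R: 2 + 0.2×(128−2) = 2 + 25.2 = 27.2 → 27
  G: 179 + 0.2×(128−179) = 179 − 10.2 = 168.8 → 169
  B: 67 + 12.2 = 79.2 → 79
rgb(27, 169, 79) = #1ba94f.

#1ba94f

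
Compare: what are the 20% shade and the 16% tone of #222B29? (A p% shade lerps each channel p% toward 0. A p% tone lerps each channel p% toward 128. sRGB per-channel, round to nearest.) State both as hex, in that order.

#222B29 is rgb(34, 43, 41).
20% shade:
  R: 34 + 0.2×(0−34) = 34 − 6.8 = 27.2 → 27
  G: 43 + 0.2×(0−43) = 43 − 8.6 = 34.4 → 34
  B: 41 − 8.2 = 32.8 → 33
  → #1B2221
16% tone:
  R: 34 + 0.16×(128−34) = 34 + 15.04 = 49.04 → 49
  G: 43 + 13.6 = 56.6 → 57
  B: 41 + 0.16×(128−41) = 41 + 13.92 = 54.92 → 55
  → #313937

#1B2221, #313937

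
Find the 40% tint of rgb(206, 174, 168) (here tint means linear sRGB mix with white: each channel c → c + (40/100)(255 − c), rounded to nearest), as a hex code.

#E2CECB

A 40% tint moves each channel 40% toward 255:
  R: 206 + 19.6 = 225.6 → 226
  G: 174 + 32.4 = 206.4 → 206
  B: 168 + 34.8 = 202.8 → 203
rgb(226, 206, 203) = #E2CECB.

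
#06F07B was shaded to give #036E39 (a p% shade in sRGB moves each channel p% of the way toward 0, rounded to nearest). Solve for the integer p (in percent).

54%

#06F07B is rgb(6, 240, 123); #036E39 is rgb(3, 110, 57).
On the G channel (widest range): 110 ≈ 240 + (p/100)(0 − 240), so p ≈ 100×(110 − 240)/(0 − 240) = -13000/-240 = 54.17.
p = 54 reproduces all three channels after rounding.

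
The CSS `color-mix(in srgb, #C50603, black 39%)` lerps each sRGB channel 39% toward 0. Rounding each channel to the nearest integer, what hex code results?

#C50603 is rgb(197, 6, 3).
Lerp each channel 39% toward 0:
  R: 197 + 0.39×(0−197) = 197 − 76.83 = 120.17 → 120
  G: 6 − 2.34 = 3.66 → 4
  B: 3 − 1.17 = 1.83 → 2
rgb(120, 4, 2) = #780402.

#780402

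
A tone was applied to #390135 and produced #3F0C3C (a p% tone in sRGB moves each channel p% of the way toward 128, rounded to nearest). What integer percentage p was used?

9%

#390135 is rgb(57, 1, 53); #3F0C3C is rgb(63, 12, 60).
On the G channel (widest range): 12 ≈ 1 + (p/100)(128 − 1), so p ≈ 100×(12 − 1)/(128 − 1) = 1100/127 = 8.66.
p = 9 reproduces all three channels after rounding.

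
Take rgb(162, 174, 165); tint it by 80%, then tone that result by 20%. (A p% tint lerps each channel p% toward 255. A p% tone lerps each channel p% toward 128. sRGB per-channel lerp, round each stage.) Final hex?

Per channel, c → c + 0.8(255 − c):
  R: 162 + 0.8×(255−162) = 162 + 74.4 = 236.4 → 236
  G: 174 + 0.8×(255−174) = 174 + 64.8 = 238.8 → 239
  B: 165 + 0.8×(255−165) = 165 + 72 = 237 → 237
After the tint: rgb(236, 239, 237) = #ECEFED.
Per channel, c → c + 0.2(128 − c):
  R: 236 + 0.2×(128−236) = 236 − 21.6 = 214.4 → 214
  G: 239 − 22.2 = 216.8 → 217
  B: 237 + 0.2×(128−237) = 237 − 21.8 = 215.2 → 215
rgb(214, 217, 215) = #D6D9D7.

#D6D9D7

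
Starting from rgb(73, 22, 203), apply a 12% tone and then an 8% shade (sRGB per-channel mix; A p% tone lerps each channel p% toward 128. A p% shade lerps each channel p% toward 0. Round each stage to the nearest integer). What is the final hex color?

#4A20B2

Per channel, c → c + 0.12(128 − c):
  R: 73 + 6.6 = 79.6 → 80
  G: 22 + 12.72 = 34.72 → 35
  B: 203 − 9 = 194 → 194
After the tone: rgb(80, 35, 194) = #5023C2.
An 8% shade moves each channel 8% toward 0:
  R: 80 − 6.4 = 73.6 → 74
  G: 35 + 0.08×(0−35) = 35 − 2.8 = 32.2 → 32
  B: 194 + 0.08×(0−194) = 194 − 15.52 = 178.48 → 178
rgb(74, 32, 178) = #4A20B2.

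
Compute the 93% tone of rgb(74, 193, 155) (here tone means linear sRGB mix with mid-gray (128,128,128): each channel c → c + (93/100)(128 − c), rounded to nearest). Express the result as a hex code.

Lerp each channel 93% toward 128:
  R: 74 + 0.93×(128−74) = 74 + 50.22 = 124.22 → 124
  G: 193 + 0.93×(128−193) = 193 − 60.45 = 132.55 → 133
  B: 155 − 25.11 = 129.89 → 130
rgb(124, 133, 130) = #7C8582.

#7C8582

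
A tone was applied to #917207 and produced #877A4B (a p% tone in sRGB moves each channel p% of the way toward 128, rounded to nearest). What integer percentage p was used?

56%

#917207 is rgb(145, 114, 7); #877A4B is rgb(135, 122, 75).
On the B channel (widest range): 75 ≈ 7 + (p/100)(128 − 7), so p ≈ 100×(75 − 7)/(128 − 7) = 6800/121 = 56.20.
p = 56 reproduces all three channels after rounding.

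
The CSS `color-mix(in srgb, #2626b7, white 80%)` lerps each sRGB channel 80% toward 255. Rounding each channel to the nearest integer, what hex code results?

#d4d4f1

#2626b7 is rgb(38, 38, 183).
Lerp each channel 80% toward 255:
  R: 38 + 0.8×(255−38) = 38 + 173.6 = 211.6 → 212
  G: 38 + 0.8×(255−38) = 38 + 173.6 = 211.6 → 212
  B: 183 + 57.6 = 240.6 → 241
rgb(212, 212, 241) = #d4d4f1.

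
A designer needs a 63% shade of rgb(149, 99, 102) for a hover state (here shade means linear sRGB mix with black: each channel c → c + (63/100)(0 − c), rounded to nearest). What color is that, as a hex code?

Per channel, c → c + 0.63(0 − c):
  R: 149 − 93.87 = 55.13 → 55
  G: 99 + 0.63×(0−99) = 99 − 62.37 = 36.63 → 37
  B: 102 − 64.26 = 37.74 → 38
rgb(55, 37, 38) = #372526.

#372526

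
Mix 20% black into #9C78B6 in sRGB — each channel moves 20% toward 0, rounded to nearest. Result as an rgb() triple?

#9C78B6 is rgb(156, 120, 182).
Per channel, c → c + 0.2(0 − c):
  R: 156 + 0.2×(0−156) = 156 − 31.2 = 124.8 → 125
  G: 120 + 0.2×(0−120) = 120 − 24 = 96 → 96
  B: 182 + 0.2×(0−182) = 182 − 36.4 = 145.6 → 146

rgb(125, 96, 146)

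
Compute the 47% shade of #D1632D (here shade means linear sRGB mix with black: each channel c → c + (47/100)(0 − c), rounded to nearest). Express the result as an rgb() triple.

rgb(111, 52, 24)

#D1632D is rgb(209, 99, 45).
A 47% shade moves each channel 47% toward 0:
  R: 209 + 0.47×(0−209) = 209 − 98.23 = 110.77 → 111
  G: 99 + 0.47×(0−99) = 99 − 46.53 = 52.47 → 52
  B: 45 − 21.15 = 23.85 → 24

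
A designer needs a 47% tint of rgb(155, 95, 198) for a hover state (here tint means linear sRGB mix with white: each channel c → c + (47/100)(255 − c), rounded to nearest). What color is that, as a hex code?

A 47% tint moves each channel 47% toward 255:
  R: 155 + 47 = 202 → 202
  G: 95 + 75.2 = 170.2 → 170
  B: 198 + 0.47×(255−198) = 198 + 26.79 = 224.79 → 225
rgb(202, 170, 225) = #caaae1.

#caaae1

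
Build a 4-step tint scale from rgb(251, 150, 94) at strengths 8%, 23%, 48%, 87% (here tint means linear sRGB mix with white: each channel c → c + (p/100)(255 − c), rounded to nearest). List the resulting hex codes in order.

8%: (251→251, 150 + 8.4 = 158.4→158, 94 + 12.88 = 106.88→107) → #FB9E6B
23%: (251 + 0.92 = 251.92→252, 150 + 24.15 = 174.15→174, 94 + 37.03 = 131.03→131) → #FCAE83
48%: (251 + 1.92 = 252.92→253, 150 + 50.4 = 200.4→200, 94 + 77.28 = 171.28→171) → #FDC8AB
87%: (251 + 3.48 = 254.48→254, 150 + 91.35 = 241.35→241, 94 + 140.07 = 234.07→234) → #FEF1EA

#FB9E6B, #FCAE83, #FDC8AB, #FEF1EA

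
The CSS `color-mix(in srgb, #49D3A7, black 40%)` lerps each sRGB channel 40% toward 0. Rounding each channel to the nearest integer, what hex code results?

#2C7F64

#49D3A7 is rgb(73, 211, 167).
Per channel, c → c + 0.4(0 − c):
  R: 73 − 29.2 = 43.8 → 44
  G: 211 − 84.4 = 126.6 → 127
  B: 167 + 0.4×(0−167) = 167 − 66.8 = 100.2 → 100
rgb(44, 127, 100) = #2C7F64.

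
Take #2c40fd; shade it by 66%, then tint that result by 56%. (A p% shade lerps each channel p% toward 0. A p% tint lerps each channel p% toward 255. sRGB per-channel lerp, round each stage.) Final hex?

#9598b5

#2c40fd is rgb(44, 64, 253).
Per channel, c → c + 0.66(0 − c):
  R: 44 + 0.66×(0−44) = 44 − 29.04 = 14.96 → 15
  G: 64 + 0.66×(0−64) = 64 − 42.24 = 21.76 → 22
  B: 253 − 166.98 = 86.02 → 86
After the shade: rgb(15, 22, 86) = #0f1656.
Lerp each channel 56% toward 255:
  R: 15 + 134.4 = 149.4 → 149
  G: 22 + 130.48 = 152.48 → 152
  B: 86 + 94.64 = 180.64 → 181
rgb(149, 152, 181) = #9598b5.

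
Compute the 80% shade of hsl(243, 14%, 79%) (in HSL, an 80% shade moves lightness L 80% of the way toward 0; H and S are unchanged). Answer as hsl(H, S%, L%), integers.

hsl(243, 14%, 16%)

L moves 80% from 79 toward 0: 79 − 63.2 = 15.8 → 16.
H and S are unchanged.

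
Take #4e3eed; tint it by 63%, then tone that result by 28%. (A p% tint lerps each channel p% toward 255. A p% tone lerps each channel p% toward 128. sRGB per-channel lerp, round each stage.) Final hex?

#ada8d6

#4e3eed is rgb(78, 62, 237).
Per channel, c → c + 0.63(255 − c):
  R: 78 + 111.51 = 189.51 → 190
  G: 62 + 0.63×(255−62) = 62 + 121.59 = 183.59 → 184
  B: 237 + 0.63×(255−237) = 237 + 11.34 = 248.34 → 248
After the tint: rgb(190, 184, 248) = #beb8f8.
A 28% tone moves each channel 28% toward 128:
  R: 190 − 17.36 = 172.64 → 173
  G: 184 + 0.28×(128−184) = 184 − 15.68 = 168.32 → 168
  B: 248 − 33.6 = 214.4 → 214
rgb(173, 168, 214) = #ada8d6.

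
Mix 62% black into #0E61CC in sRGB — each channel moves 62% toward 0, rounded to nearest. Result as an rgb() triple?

rgb(5, 37, 78)

#0E61CC is rgb(14, 97, 204).
Lerp each channel 62% toward 0:
  R: 14 − 8.68 = 5.32 → 5
  G: 97 + 0.62×(0−97) = 97 − 60.14 = 36.86 → 37
  B: 204 + 0.62×(0−204) = 204 − 126.48 = 77.52 → 78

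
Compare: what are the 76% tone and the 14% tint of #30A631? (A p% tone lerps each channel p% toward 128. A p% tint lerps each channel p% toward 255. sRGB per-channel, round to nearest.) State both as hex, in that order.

#30A631 is rgb(48, 166, 49).
76% tone:
  R: 48 + 0.76×(128−48) = 48 + 60.8 = 108.8 → 109
  G: 166 + 0.76×(128−166) = 166 − 28.88 = 137.12 → 137
  B: 49 + 60.04 = 109.04 → 109
  → #6D896D
14% tint:
  R: 48 + 0.14×(255−48) = 48 + 28.98 = 76.98 → 77
  G: 166 + 0.14×(255−166) = 166 + 12.46 = 178.46 → 178
  B: 49 + 0.14×(255−49) = 49 + 28.84 = 77.84 → 78
  → #4DB24E

#6D896D, #4DB24E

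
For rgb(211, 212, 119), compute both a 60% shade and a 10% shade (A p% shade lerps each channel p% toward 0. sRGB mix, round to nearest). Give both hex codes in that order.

#545530, #bebf6b

60% shade:
  R: 211 + 0.6×(0−211) = 211 − 126.6 = 84.4 → 84
  G: 212 − 127.2 = 84.8 → 85
  B: 119 − 71.4 = 47.6 → 48
  → #545530
10% shade:
  R: 211 − 21.1 = 189.9 → 190
  G: 212 + 0.1×(0−212) = 212 − 21.2 = 190.8 → 191
  B: 119 + 0.1×(0−119) = 119 − 11.9 = 107.1 → 107
  → #bebf6b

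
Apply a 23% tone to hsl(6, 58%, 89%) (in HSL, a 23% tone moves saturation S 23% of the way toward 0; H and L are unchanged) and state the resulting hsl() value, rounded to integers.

hsl(6, 45%, 89%)

S moves 23% from 58 toward 0: 58 − 13.34 = 44.66 → 45.
H and L are unchanged.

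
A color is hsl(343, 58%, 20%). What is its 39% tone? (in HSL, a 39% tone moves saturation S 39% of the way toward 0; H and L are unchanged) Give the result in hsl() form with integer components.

hsl(343, 35%, 20%)

S moves 39% from 58 toward 0: 58 − 22.62 = 35.38 → 35.
H and L are unchanged.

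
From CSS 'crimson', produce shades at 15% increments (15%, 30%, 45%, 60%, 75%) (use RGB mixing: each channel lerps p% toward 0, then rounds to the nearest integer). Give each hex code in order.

#BB1133, #9A0E2A, #790B21, #580818, #37050F

CSS crimson is rgb(220, 20, 60).
15%: (220 − 33 = 187→187, 20 − 3 = 17→17, 60 − 9 = 51→51) → #BB1133
30%: (220 − 66 = 154→154, 20 − 6 = 14→14, 60 − 18 = 42→42) → #9A0E2A
45%: (220 − 99 = 121→121, 20 − 9 = 11→11, 60 − 27 = 33→33) → #790B21
60%: (220 − 132 = 88→88, 20 − 12 = 8→8, 60 − 36 = 24→24) → #580818
75%: (220 − 165 = 55→55, 20 − 15 = 5→5, 60 − 45 = 15→15) → #37050F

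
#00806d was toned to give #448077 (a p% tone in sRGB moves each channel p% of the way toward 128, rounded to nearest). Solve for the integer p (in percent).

53%

#00806d is rgb(0, 128, 109); #448077 is rgb(68, 128, 119).
On the R channel (widest range): 68 ≈ 0 + (p/100)(128 − 0), so p ≈ 100×(68 − 0)/(128 − 0) = 6800/128 = 53.12.
p = 53 reproduces all three channels after rounding.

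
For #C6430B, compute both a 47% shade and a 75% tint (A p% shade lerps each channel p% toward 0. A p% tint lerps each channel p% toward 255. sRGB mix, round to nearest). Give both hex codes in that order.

#692406, #F1D0C2

#C6430B is rgb(198, 67, 11).
47% shade:
  R: 198 + 0.47×(0−198) = 198 − 93.06 = 104.94 → 105
  G: 67 + 0.47×(0−67) = 67 − 31.49 = 35.51 → 36
  B: 11 − 5.17 = 5.83 → 6
  → #692406
75% tint:
  R: 198 + 42.75 = 240.75 → 241
  G: 67 + 0.75×(255−67) = 67 + 141 = 208 → 208
  B: 11 + 0.75×(255−11) = 11 + 183 = 194 → 194
  → #F1D0C2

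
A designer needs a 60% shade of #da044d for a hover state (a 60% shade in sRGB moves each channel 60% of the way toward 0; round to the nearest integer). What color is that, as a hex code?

#da044d is rgb(218, 4, 77).
Lerp each channel 60% toward 0:
  R: 218 − 130.8 = 87.2 → 87
  G: 4 + 0.6×(0−4) = 4 − 2.4 = 1.6 → 2
  B: 77 + 0.6×(0−77) = 77 − 46.2 = 30.8 → 31
rgb(87, 2, 31) = #57021f.

#57021f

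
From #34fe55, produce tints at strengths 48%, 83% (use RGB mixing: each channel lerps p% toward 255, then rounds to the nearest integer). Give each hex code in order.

#34fe55 is rgb(52, 254, 85).
48%: (52 + 97.44 = 149.44→149, 254→254, 85 + 81.6 = 166.6→167) → #95fea7
83%: (52 + 168.49 = 220.49→220, 254 + 0.83 = 254.83→255, 85 + 141.1 = 226.1→226) → #dcffe2

#95fea7, #dcffe2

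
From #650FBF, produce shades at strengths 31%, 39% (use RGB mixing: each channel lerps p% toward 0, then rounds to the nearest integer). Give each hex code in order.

#460A84, #3E0975

#650FBF is rgb(101, 15, 191).
31%: (101 − 31.31 = 69.69→70, 15 − 4.65 = 10.35→10, 191 − 59.21 = 131.79→132) → #460A84
39%: (101 − 39.39 = 61.61→62, 15 − 5.85 = 9.15→9, 191 − 74.49 = 116.51→117) → #3E0975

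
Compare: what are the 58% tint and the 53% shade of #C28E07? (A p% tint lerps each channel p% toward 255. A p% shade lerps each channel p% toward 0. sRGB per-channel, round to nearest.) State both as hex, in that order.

#E5D097, #5B4303

#C28E07 is rgb(194, 142, 7).
58% tint:
  R: 194 + 35.38 = 229.38 → 229
  G: 142 + 0.58×(255−142) = 142 + 65.54 = 207.54 → 208
  B: 7 + 143.84 = 150.84 → 151
  → #E5D097
53% shade:
  R: 194 + 0.53×(0−194) = 194 − 102.82 = 91.18 → 91
  G: 142 + 0.53×(0−142) = 142 − 75.26 = 66.74 → 67
  B: 7 − 3.71 = 3.29 → 3
  → #5B4303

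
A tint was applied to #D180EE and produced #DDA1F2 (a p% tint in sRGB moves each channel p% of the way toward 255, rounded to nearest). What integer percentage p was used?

26%

#D180EE is rgb(209, 128, 238); #DDA1F2 is rgb(221, 161, 242).
On the G channel (widest range): 161 ≈ 128 + (p/100)(255 − 128), so p ≈ 100×(161 − 128)/(255 − 128) = 3300/127 = 25.98.
p = 26 reproduces all three channels after rounding.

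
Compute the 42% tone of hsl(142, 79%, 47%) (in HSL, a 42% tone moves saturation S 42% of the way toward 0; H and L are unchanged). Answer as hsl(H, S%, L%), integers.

S moves 42% from 79 toward 0: 79 − 33.18 = 45.82 → 46.
H and L are unchanged.

hsl(142, 46%, 47%)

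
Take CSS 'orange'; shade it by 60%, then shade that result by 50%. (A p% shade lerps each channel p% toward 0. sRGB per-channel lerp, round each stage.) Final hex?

#332100

CSS orange is rgb(255, 165, 0).
A 60% shade moves each channel 60% toward 0:
  R: 255 + 0.6×(0−255) = 255 − 153 = 102 → 102
  G: 165 + 0.6×(0−165) = 165 − 99 = 66 → 66
  B: 0 + 0 = 0 → 0
After the shade: rgb(102, 66, 0) = #664200.
Per channel, c → c + 0.5(0 − c):
  R: 102 − 51 = 51 → 51
  G: 66 + 0.5×(0−66) = 66 − 33 = 33 → 33
  B: 0 + 0 = 0 → 0
rgb(51, 33, 0) = #332100.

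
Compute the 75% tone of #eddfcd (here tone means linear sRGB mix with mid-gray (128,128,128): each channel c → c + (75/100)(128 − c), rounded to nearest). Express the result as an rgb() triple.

rgb(155, 152, 147)

#eddfcd is rgb(237, 223, 205).
A 75% tone moves each channel 75% toward 128:
  R: 237 + 0.75×(128−237) = 237 − 81.75 = 155.25 → 155
  G: 223 − 71.25 = 151.75 → 152
  B: 205 + 0.75×(128−205) = 205 − 57.75 = 147.25 → 147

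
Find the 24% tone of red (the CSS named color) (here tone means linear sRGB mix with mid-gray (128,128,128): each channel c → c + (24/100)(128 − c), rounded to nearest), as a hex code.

CSS red is rgb(255, 0, 0).
Lerp each channel 24% toward 128:
  R: 255 − 30.48 = 224.52 → 225
  G: 0 + 0.24×(128−0) = 0 + 30.72 = 30.72 → 31
  B: 0 + 0.24×(128−0) = 0 + 30.72 = 30.72 → 31
rgb(225, 31, 31) = #e11f1f.

#e11f1f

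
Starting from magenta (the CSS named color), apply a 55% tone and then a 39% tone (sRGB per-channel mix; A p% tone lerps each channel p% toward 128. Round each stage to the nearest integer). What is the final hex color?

#A35DA3

CSS magenta is rgb(255, 0, 255).
Per channel, c → c + 0.55(128 − c):
  R: 255 + 0.55×(128−255) = 255 − 69.85 = 185.15 → 185
  G: 0 + 0.55×(128−0) = 0 + 70.4 = 70.4 → 70
  B: 255 − 69.85 = 185.15 → 185
After the tone: rgb(185, 70, 185) = #B946B9.
Lerp each channel 39% toward 128:
  R: 185 − 22.23 = 162.77 → 163
  G: 70 + 0.39×(128−70) = 70 + 22.62 = 92.62 → 93
  B: 185 + 0.39×(128−185) = 185 − 22.23 = 162.77 → 163
rgb(163, 93, 163) = #A35DA3.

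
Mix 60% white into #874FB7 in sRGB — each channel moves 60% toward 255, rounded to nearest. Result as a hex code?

#874FB7 is rgb(135, 79, 183).
Lerp each channel 60% toward 255:
  R: 135 + 72 = 207 → 207
  G: 79 + 0.6×(255−79) = 79 + 105.6 = 184.6 → 185
  B: 183 + 0.6×(255−183) = 183 + 43.2 = 226.2 → 226
rgb(207, 185, 226) = #CFB9E2.

#CFB9E2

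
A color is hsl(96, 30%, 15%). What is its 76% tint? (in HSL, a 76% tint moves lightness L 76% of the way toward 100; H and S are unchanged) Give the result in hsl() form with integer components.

L moves 76% from 15 toward 100: 15 + 64.6 = 79.6 → 80.
H and S are unchanged.

hsl(96, 30%, 80%)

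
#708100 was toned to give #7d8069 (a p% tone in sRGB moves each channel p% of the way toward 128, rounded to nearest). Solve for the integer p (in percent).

82%

#708100 is rgb(112, 129, 0); #7d8069 is rgb(125, 128, 105).
On the B channel (widest range): 105 ≈ 0 + (p/100)(128 − 0), so p ≈ 100×(105 − 0)/(128 − 0) = 10500/128 = 82.03.
p = 82 reproduces all three channels after rounding.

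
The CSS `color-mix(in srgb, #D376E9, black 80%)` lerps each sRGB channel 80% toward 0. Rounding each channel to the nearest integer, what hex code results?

#D376E9 is rgb(211, 118, 233).
An 80% shade moves each channel 80% toward 0:
  R: 211 + 0.8×(0−211) = 211 − 168.8 = 42.2 → 42
  G: 118 + 0.8×(0−118) = 118 − 94.4 = 23.6 → 24
  B: 233 + 0.8×(0−233) = 233 − 186.4 = 46.6 → 47
rgb(42, 24, 47) = #2A182F.

#2A182F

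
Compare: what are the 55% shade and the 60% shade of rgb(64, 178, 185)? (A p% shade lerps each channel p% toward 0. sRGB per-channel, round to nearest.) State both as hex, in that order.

#1d5053, #1a474a

55% shade:
  R: 64 + 0.55×(0−64) = 64 − 35.2 = 28.8 → 29
  G: 178 − 97.9 = 80.1 → 80
  B: 185 + 0.55×(0−185) = 185 − 101.75 = 83.25 → 83
  → #1d5053
60% shade:
  R: 64 − 38.4 = 25.6 → 26
  G: 178 + 0.6×(0−178) = 178 − 106.8 = 71.2 → 71
  B: 185 + 0.6×(0−185) = 185 − 111 = 74 → 74
  → #1a474a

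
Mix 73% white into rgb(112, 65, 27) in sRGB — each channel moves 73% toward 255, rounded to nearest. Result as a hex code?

#D8CCC1

Lerp each channel 73% toward 255:
  R: 112 + 0.73×(255−112) = 112 + 104.39 = 216.39 → 216
  G: 65 + 0.73×(255−65) = 65 + 138.7 = 203.7 → 204
  B: 27 + 166.44 = 193.44 → 193
rgb(216, 204, 193) = #D8CCC1.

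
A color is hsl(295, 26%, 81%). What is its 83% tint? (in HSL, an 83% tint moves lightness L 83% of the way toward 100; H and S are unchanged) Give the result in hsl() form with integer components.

L moves 83% from 81 toward 100: 81 + 15.77 = 96.77 → 97.
H and S are unchanged.

hsl(295, 26%, 97%)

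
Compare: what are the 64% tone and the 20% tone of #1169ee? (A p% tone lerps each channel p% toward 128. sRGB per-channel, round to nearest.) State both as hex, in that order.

#1169ee is rgb(17, 105, 238).
64% tone:
  R: 17 + 0.64×(128−17) = 17 + 71.04 = 88.04 → 88
  G: 105 + 0.64×(128−105) = 105 + 14.72 = 119.72 → 120
  B: 238 − 70.4 = 167.6 → 168
  → #5878a8
20% tone:
  R: 17 + 0.2×(128−17) = 17 + 22.2 = 39.2 → 39
  G: 105 + 0.2×(128−105) = 105 + 4.6 = 109.6 → 110
  B: 238 + 0.2×(128−238) = 238 − 22 = 216 → 216
  → #276ed8

#5878a8, #276ed8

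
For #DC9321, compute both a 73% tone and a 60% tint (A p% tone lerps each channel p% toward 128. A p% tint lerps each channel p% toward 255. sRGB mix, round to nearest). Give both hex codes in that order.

#998566, #F1D4A6

#DC9321 is rgb(220, 147, 33).
73% tone:
  R: 220 + 0.73×(128−220) = 220 − 67.16 = 152.84 → 153
  G: 147 − 13.87 = 133.13 → 133
  B: 33 + 69.35 = 102.35 → 102
  → #998566
60% tint:
  R: 220 + 0.6×(255−220) = 220 + 21 = 241 → 241
  G: 147 + 64.8 = 211.8 → 212
  B: 33 + 0.6×(255−33) = 33 + 133.2 = 166.2 → 166
  → #F1D4A6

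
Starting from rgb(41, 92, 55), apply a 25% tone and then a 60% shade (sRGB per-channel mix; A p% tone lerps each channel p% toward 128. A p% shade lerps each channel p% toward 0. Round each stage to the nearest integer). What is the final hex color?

#19281D

Per channel, c → c + 0.25(128 − c):
  R: 41 + 21.75 = 62.75 → 63
  G: 92 + 0.25×(128−92) = 92 + 9 = 101 → 101
  B: 55 + 0.25×(128−55) = 55 + 18.25 = 73.25 → 73
After the tone: rgb(63, 101, 73) = #3F6549.
A 60% shade moves each channel 60% toward 0:
  R: 63 + 0.6×(0−63) = 63 − 37.8 = 25.2 → 25
  G: 101 − 60.6 = 40.4 → 40
  B: 73 + 0.6×(0−73) = 73 − 43.8 = 29.2 → 29
rgb(25, 40, 29) = #19281D.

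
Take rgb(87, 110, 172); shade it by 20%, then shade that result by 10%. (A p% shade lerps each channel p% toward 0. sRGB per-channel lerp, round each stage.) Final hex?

A 20% shade moves each channel 20% toward 0:
  R: 87 − 17.4 = 69.6 → 70
  G: 110 + 0.2×(0−110) = 110 − 22 = 88 → 88
  B: 172 − 34.4 = 137.6 → 138
After the shade: rgb(70, 88, 138) = #46588A.
A 10% shade moves each channel 10% toward 0:
  R: 70 − 7 = 63 → 63
  G: 88 + 0.1×(0−88) = 88 − 8.8 = 79.2 → 79
  B: 138 − 13.8 = 124.2 → 124
rgb(63, 79, 124) = #3F4F7C.

#3F4F7C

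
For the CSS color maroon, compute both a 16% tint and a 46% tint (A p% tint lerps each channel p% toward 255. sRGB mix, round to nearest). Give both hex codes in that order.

CSS maroon is rgb(128, 0, 0).
16% tint:
  R: 128 + 20.32 = 148.32 → 148
  G: 0 + 40.8 = 40.8 → 41
  B: 0 + 40.8 = 40.8 → 41
  → #942929
46% tint:
  R: 128 + 0.46×(255−128) = 128 + 58.42 = 186.42 → 186
  G: 0 + 117.3 = 117.3 → 117
  B: 0 + 0.46×(255−0) = 0 + 117.3 = 117.3 → 117
  → #ba7575

#942929, #ba7575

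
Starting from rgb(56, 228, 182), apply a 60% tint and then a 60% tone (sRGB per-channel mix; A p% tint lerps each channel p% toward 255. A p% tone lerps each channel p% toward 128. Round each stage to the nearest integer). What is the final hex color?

A 60% tint moves each channel 60% toward 255:
  R: 56 + 0.6×(255−56) = 56 + 119.4 = 175.4 → 175
  G: 228 + 16.2 = 244.2 → 244
  B: 182 + 43.8 = 225.8 → 226
After the tint: rgb(175, 244, 226) = #AFF4E2.
Per channel, c → c + 0.6(128 − c):
  R: 175 + 0.6×(128−175) = 175 − 28.2 = 146.8 → 147
  G: 244 + 0.6×(128−244) = 244 − 69.6 = 174.4 → 174
  B: 226 − 58.8 = 167.2 → 167
rgb(147, 174, 167) = #93AEA7.

#93AEA7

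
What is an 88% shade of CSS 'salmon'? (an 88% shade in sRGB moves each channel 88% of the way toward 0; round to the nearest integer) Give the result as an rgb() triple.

CSS salmon is rgb(250, 128, 114).
An 88% shade moves each channel 88% toward 0:
  R: 250 − 220 = 30 → 30
  G: 128 + 0.88×(0−128) = 128 − 112.64 = 15.36 → 15
  B: 114 − 100.32 = 13.68 → 14

rgb(30, 15, 14)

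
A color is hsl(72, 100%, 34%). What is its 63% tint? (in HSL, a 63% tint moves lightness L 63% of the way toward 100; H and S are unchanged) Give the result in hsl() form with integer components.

hsl(72, 100%, 76%)

L moves 63% from 34 toward 100: 34 + 41.58 = 75.58 → 76.
H and S are unchanged.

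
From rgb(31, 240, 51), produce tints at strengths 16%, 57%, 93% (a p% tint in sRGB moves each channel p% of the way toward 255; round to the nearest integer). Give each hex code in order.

16%: (31 + 35.84 = 66.84→67, 240 + 2.4 = 242.4→242, 51 + 32.64 = 83.64→84) → #43F254
57%: (31 + 127.68 = 158.68→159, 240 + 8.55 = 248.55→249, 51 + 116.28 = 167.28→167) → #9FF9A7
93%: (31 + 208.32 = 239.32→239, 240 + 13.95 = 253.95→254, 51 + 189.72 = 240.72→241) → #EFFEF1

#43F254, #9FF9A7, #EFFEF1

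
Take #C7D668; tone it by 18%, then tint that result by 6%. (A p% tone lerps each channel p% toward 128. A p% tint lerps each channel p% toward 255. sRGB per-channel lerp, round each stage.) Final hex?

#C7D668 is rgb(199, 214, 104).
Lerp each channel 18% toward 128:
  R: 199 + 0.18×(128−199) = 199 − 12.78 = 186.22 → 186
  G: 214 + 0.18×(128−214) = 214 − 15.48 = 198.52 → 199
  B: 104 + 4.32 = 108.32 → 108
After the tone: rgb(186, 199, 108) = #BAC76C.
Lerp each channel 6% toward 255:
  R: 186 + 4.14 = 190.14 → 190
  G: 199 + 3.36 = 202.36 → 202
  B: 108 + 0.06×(255−108) = 108 + 8.82 = 116.82 → 117
rgb(190, 202, 117) = #BECA75.

#BECA75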